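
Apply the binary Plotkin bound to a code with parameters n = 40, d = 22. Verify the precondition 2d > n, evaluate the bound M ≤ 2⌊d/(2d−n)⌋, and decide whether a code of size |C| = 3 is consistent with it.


Plotkin bound M ≤ 10; given |C| = 3 ≤ bound (satisfied).

Check applicability: 2d = 44, n = 40.
2d − n = 4 > 0, so Plotkin applies.
Compute d/(2d−n) = 22/4 ≈ 5.5000.
⌊d/(2d−n)⌋ = 5.
Plotkin bound: M ≤ 2·5 = 10.
Given |C| = 3, check: satisfied.
This |C| is below the Plotkin bound.


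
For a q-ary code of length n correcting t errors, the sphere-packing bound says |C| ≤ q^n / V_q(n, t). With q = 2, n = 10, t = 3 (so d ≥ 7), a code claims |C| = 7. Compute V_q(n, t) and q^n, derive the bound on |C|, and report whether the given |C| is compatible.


V_q(n, t) = 176, q^n = 1024, Hamming bound = 5, |C| = 7 > bound (violated).

Step 1: Compute V_q(n, t) = Σ_{j=0}^3 C(n, j) (q−1)^j.
  j = 0: C(10,0)·(1)^0 = 1·1 = 1.
  j = 1: C(10,1)·(1)^1 = 10·1 = 10.
  j = 2: C(10,2)·(1)^2 = 45·1 = 45.
  j = 3: C(10,3)·(1)^3 = 120·1 = 120.
  V_q(n, t) = 1 + 10 + 45 + 120 = 176.
Step 2: q^n = 2^10 = 1024.
Step 3: Hamming bound ⌊q^n / V_q(n,t)⌋ = ⌊1024/176⌋ = 5.
Step 4: Compare |C| = 7 to 5: violated.
The claimed |C| lies above the Hamming bound, so no 2-ary code of length 10 with d ≥ 7 can have 7 codewords.


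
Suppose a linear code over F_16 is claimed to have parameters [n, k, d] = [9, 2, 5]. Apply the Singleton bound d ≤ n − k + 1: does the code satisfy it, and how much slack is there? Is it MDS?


Singleton RHS = n − k + 1 = 8, slack = 3, bound satisfied, not MDS.

Singleton bound: d ≤ n − k + 1.
Here n = 9, k = 2, so n − k + 1 = 8.
Given d = 5, check d ≤ 8: YES.
Slack = (n − k + 1) − d = 3.
The code is NOT MDS (slack = 3 > 0).
Description: the claimed parameters are [9, 2, 5]_16; such a code would be non-MDS.


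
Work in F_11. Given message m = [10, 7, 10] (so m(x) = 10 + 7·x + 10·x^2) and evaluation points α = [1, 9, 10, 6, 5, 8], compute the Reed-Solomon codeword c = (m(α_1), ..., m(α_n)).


c = [5, 3, 2, 5, 9, 2]

Message polynomial: m(x) = 10 + 7·x + 10·x^2 (mod 11).
For each evaluation point α_i, compute m(α_i) mod 11:
  α_1 = 1: Horner steps 10 → 6 → 5, so m(1) = 5.
  α_2 = 9: Horner steps 10 → 9 → 3, so m(9) = 3.
  α_3 = 10: Horner steps 10 → 8 → 2, so m(10) = 2.
  α_4 = 6: Horner steps 10 → 1 → 5, so m(6) = 5.
  α_5 = 5: Horner steps 10 → 2 → 9, so m(5) = 9.
  α_6 = 8: Horner steps 10 → 10 → 2, so m(8) = 2.
Codeword c = [5, 3, 2, 5, 9, 2] ∈ F_11^6.


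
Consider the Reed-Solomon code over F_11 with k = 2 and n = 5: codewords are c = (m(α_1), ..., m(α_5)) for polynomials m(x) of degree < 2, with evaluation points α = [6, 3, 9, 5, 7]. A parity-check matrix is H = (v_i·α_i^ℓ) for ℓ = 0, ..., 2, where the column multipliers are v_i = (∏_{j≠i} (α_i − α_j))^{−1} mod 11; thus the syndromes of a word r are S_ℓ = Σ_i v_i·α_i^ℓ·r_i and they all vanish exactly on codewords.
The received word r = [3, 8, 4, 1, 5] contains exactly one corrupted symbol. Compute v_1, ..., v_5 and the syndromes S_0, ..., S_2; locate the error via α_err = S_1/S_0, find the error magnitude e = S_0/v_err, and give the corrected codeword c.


S = (6, 10, 2), error at position 3, error magnitude e = 6, c = [3, 8, 9, 1, 5].

Step 1: column multipliers v_i = (∏_{j≠i}(α_i − α_j))^{−1} mod 11.
  i = 1 (α = 6): (6−3)(6−9)(6−5)(6−7) = 3·(−3)·1·(−1) = 9 ≡ 9, so v_1 = 9^{−1} = 5 (mod 11).
  i = 2 (α = 3): (3−6)(3−9)(3−5)(3−7) = (−3)·(−6)·(−2)·(−4) = 144 ≡ 1, so v_2 = 1^{−1} = 1 (mod 11).
  i = 3 (α = 9): (9−6)(9−3)(9−5)(9−7) = 3·6·4·2 = 144 ≡ 1, so v_3 = 1^{−1} = 1 (mod 11).
  i = 4 (α = 5): (5−6)(5−3)(5−9)(5−7) = (−1)·2·(−4)·(−2) = −16 ≡ 6, so v_4 = 6^{−1} = 2 (mod 11).
  i = 5 (α = 7): (7−6)(7−3)(7−9)(7−5) = 1·4·(−2)·2 = −16 ≡ 6, so v_5 = 6^{−1} = 2 (mod 11).
  v = [5, 1, 1, 2, 2].
Step 2: syndromes of r = [3, 8, 4, 1, 5] (all sums mod 11).
  S_0 = Σ v_i r_i = 5·3 + 1·8 + 1·4 + 2·1 + 2·5 = 39 ≡ 6.
  S_1 = Σ v_i α_i r_i = 5·6·3 + 1·3·8 + 1·9·4 + 2·5·1 + 2·7·5 = 230 ≡ 10.
  α_i^2 mod 11 = [3, 9, 4, 3, 5].
  S_2 = Σ v_i α_i^2 r_i = 5·3·3 + 1·9·8 + 1·4·4 + 2·3·1 + 2·5·5 = 189 ≡ 2.
  S = (6, 10, 2) ≠ 0, so r is not a codeword (an error is present).
Step 3: locate the error. For a single error e at position i, S_ℓ = v_i·e·α_i^ℓ, so α_err = S_1/S_0.
  S_0^{−1} = 6^{−1} = 2 (mod 11), so α_err = 10·2 = 20 ≡ 9 = α_3. Error position i = 3.
  Consistency check: S_2/S_1 = 2·10 = 20 ≡ 9 = α_err ✓ (single-error assumption holds).
Step 4: error magnitude e = S_0/v_3 = S_0·∏_{j≠3}(α_3 − α_j) = 6·1 = 6 ≡ 6 (mod 11).
Step 5: correct position 3: c_3 = r_3 − e = 4 − 6 ≡ 9 (mod 11). Hence c = [3, 8, 9, 1, 5].
  Check: interpolating c through the α_i gives m(x) = 2 + 2·x (degree < 2) with m(α_i) = c_i for every i, so c is indeed a codeword.


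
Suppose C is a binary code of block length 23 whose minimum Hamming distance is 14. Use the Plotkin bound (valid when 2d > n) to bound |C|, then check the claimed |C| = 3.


Plotkin bound M ≤ 4; given |C| = 3 ≤ bound (satisfied).

Check applicability: 2d = 28, n = 23.
2d − n = 5 > 0, so Plotkin applies.
Compute d/(2d−n) = 14/5 ≈ 2.8000.
⌊d/(2d−n)⌋ = 2.
Plotkin bound: M ≤ 2·2 = 4.
Given |C| = 3, check: satisfied.
This |C| is below the Plotkin bound.


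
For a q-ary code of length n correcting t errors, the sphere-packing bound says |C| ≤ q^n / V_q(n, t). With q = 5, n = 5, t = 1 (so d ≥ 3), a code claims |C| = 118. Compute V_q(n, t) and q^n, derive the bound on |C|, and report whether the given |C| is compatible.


V_q(n, t) = 21, q^n = 3125, Hamming bound = 148, |C| = 118 ≤ bound (satisfied).

Step 1: Compute V_q(n, t) = Σ_{j=0}^1 C(n, j) (q−1)^j.
  j = 0: C(5,0)·(4)^0 = 1·1 = 1.
  j = 1: C(5,1)·(4)^1 = 5·4 = 20.
  V_q(n, t) = 1 + 20 = 21.
Step 2: q^n = 5^5 = 3125.
Step 3: Hamming bound ⌊q^n / V_q(n,t)⌋ = ⌊3125/21⌋ = 148.
Step 4: Compare |C| = 118 to 148: satisfied.
The claimed |C| lies below the Hamming bound.


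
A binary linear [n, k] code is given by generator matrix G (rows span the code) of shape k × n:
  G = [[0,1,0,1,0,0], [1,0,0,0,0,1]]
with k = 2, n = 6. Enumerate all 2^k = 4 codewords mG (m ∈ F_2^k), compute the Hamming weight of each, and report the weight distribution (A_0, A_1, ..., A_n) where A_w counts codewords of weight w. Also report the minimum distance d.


Weight distribution: A_0 = 1, A_2 = 2, A_4 = 1. Minimum distance d = 2.

Enumerate all 2^2 = 4 messages m ∈ F_2^2.
For each, compute codeword c = mG in F_2^6, then tally its weight.
  m = 00 → c = 000000, weight = 0.
  m = 10 → c = 010100, weight = 2.
  m = 01 → c = 100001, weight = 2.
  m = 11 → c = 110101, weight = 4.
Tally weights:
  weight 0: 1 codewords.
  weight 2: 2 codewords.
  weight 4: 1 codewords.
Minimum distance d = smallest w > 0 with A_w > 0 = 2.
Sanity: Σ A_w = 4 = 2^2 = 4 ✓.


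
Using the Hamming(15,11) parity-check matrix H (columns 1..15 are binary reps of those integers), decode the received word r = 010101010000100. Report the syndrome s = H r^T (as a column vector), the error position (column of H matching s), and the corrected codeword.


s = (0, 1, 0, 1)^T, error position = 5, corrected codeword c = 010111010000100

Compute s = H r^T mod 2 one row at a time:
  s_1 = 1 + 0 + 0 + 0 + 0 + 1 + 0 + 0 = 2 ≡ 0 (mod 2).
  s_2 = 1 + 0 + 1 + 0 + 0 + 1 + 0 + 0 = 3 ≡ 1 (mod 2).
  s_3 = 1 + 0 + 1 + 0 + 0 + 0 + 0 + 0 = 2 ≡ 0 (mod 2).
  s_4 = 0 + 0 + 0 + 0 + 0 + 0 + 1 + 0 = 1 ≡ 1 (mod 2).
s = (0, 1, 0, 1)^T — this equals column 5 of H (binary 0101), so error is at position 5.
Correct: flip bit 5 of r = 010101010000100 to get c = 010111010000100.


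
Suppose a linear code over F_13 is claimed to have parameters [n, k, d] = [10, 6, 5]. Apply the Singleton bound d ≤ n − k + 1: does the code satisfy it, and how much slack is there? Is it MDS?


Singleton RHS = n − k + 1 = 5, slack = 0, bound satisfied, MDS.

Singleton bound: d ≤ n − k + 1.
Here n = 10, k = 6, so n − k + 1 = 5.
Given d = 5, check d ≤ 5: YES.
Slack = (n − k + 1) − d = 0.
The code is MDS (slack = 0).
Description: the claimed parameters are [10, 6, 5]_13; such a code would be MDS (meets Singleton bound).


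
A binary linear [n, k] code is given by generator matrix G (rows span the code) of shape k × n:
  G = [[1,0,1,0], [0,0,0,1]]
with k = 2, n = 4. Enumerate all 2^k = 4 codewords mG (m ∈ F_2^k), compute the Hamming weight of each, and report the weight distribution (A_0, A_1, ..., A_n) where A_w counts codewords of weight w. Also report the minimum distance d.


Weight distribution: A_0 = 1, A_1 = 1, A_2 = 1, A_3 = 1. Minimum distance d = 1.

Enumerate all 2^2 = 4 messages m ∈ F_2^2.
For each, compute codeword c = mG in F_2^4, then tally its weight.
  m = 00 → c = 0000, weight = 0.
  m = 10 → c = 1010, weight = 2.
  m = 01 → c = 0001, weight = 1.
  m = 11 → c = 1011, weight = 3.
Tally weights:
  weight 0: 1 codewords.
  weight 1: 1 codewords.
  weight 2: 1 codewords.
  weight 3: 1 codewords.
Minimum distance d = smallest w > 0 with A_w > 0 = 1.
Sanity: Σ A_w = 4 = 2^2 = 4 ✓.


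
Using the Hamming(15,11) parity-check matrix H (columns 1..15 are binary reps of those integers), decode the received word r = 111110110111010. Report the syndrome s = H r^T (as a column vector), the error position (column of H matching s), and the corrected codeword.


s = (1, 1, 0, 1)^T, error position = 13, corrected codeword c = 111110110111110

Compute s = H r^T mod 2 one row at a time:
  s_1 = 1 + 0 + 1 + 1 + 1 + 0 + 1 + 0 = 5 ≡ 1 (mod 2).
  s_2 = 1 + 1 + 0 + 1 + 1 + 0 + 1 + 0 = 5 ≡ 1 (mod 2).
  s_3 = 1 + 1 + 0 + 1 + 1 + 1 + 1 + 0 = 6 ≡ 0 (mod 2).
  s_4 = 1 + 1 + 1 + 1 + 0 + 1 + 0 + 0 = 5 ≡ 1 (mod 2).
s = (1, 1, 0, 1)^T — this equals column 13 of H (binary 1101), so error is at position 13.
Correct: flip bit 13 of r = 111110110111010 to get c = 111110110111110.


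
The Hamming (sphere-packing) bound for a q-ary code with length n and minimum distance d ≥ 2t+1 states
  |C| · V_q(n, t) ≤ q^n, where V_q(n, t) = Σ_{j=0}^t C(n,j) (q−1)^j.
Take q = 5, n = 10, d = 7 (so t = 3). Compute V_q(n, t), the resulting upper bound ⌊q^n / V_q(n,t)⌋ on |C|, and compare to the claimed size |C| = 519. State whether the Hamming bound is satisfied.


V_q(n, t) = 8441, q^n = 9765625, Hamming bound = 1156, |C| = 519 ≤ bound (satisfied).

Step 1: Compute V_q(n, t) = Σ_{j=0}^3 C(n, j) (q−1)^j.
  j = 0: C(10,0)·(4)^0 = 1·1 = 1.
  j = 1: C(10,1)·(4)^1 = 10·4 = 40.
  j = 2: C(10,2)·(4)^2 = 45·16 = 720.
  j = 3: C(10,3)·(4)^3 = 120·64 = 7680.
  V_q(n, t) = 1 + 40 + 720 + 7680 = 8441.
Step 2: q^n = 5^10 = 9765625.
Step 3: Hamming bound ⌊q^n / V_q(n,t)⌋ = ⌊9765625/8441⌋ = 1156.
Step 4: Compare |C| = 519 to 1156: satisfied.
The claimed |C| lies below the Hamming bound.


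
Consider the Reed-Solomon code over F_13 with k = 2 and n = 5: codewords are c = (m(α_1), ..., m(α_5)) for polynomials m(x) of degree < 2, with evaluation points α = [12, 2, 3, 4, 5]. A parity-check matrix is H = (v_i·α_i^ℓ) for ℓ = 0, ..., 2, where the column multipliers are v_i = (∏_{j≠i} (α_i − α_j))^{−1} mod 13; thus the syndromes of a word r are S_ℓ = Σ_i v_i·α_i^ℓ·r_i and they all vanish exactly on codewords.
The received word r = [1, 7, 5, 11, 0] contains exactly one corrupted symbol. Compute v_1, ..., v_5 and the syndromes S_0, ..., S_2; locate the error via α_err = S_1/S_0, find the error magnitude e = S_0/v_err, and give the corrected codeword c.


S = (6, 5, 2), error at position 3, error magnitude e = 9, c = [1, 7, 9, 11, 0].

Step 1: column multipliers v_i = (∏_{j≠i}(α_i − α_j))^{−1} mod 13.
  i = 1 (α = 12): (12−2)(12−3)(12−4)(12−5) = 10·9·8·7 = 5040 ≡ 9, so v_1 = 9^{−1} = 3 (mod 13).
  i = 2 (α = 2): (2−12)(2−3)(2−4)(2−5) = (−10)·(−1)·(−2)·(−3) = 60 ≡ 8, so v_2 = 8^{−1} = 5 (mod 13).
  i = 3 (α = 3): (3−12)(3−2)(3−4)(3−5) = (−9)·1·(−1)·(−2) = −18 ≡ 8, so v_3 = 8^{−1} = 5 (mod 13).
  i = 4 (α = 4): (4−12)(4−2)(4−3)(4−5) = (−8)·2·1·(−1) = 16 ≡ 3, so v_4 = 3^{−1} = 9 (mod 13).
  i = 5 (α = 5): (5−12)(5−2)(5−3)(5−4) = (−7)·3·2·1 = −42 ≡ 10, so v_5 = 10^{−1} = 4 (mod 13).
  v = [3, 5, 5, 9, 4].
Step 2: syndromes of r = [1, 7, 5, 11, 0] (all sums mod 13).
  S_0 = Σ v_i r_i = 3·1 + 5·7 + 5·5 + 9·11 + 4·0 = 162 ≡ 6.
  S_1 = Σ v_i α_i r_i = 3·12·1 + 5·2·7 + 5·3·5 + 9·4·11 + 4·5·0 = 577 ≡ 5.
  α_i^2 mod 13 = [1, 4, 9, 3, 12].
  S_2 = Σ v_i α_i^2 r_i = 3·1·1 + 5·4·7 + 5·9·5 + 9·3·11 + 4·12·0 = 665 ≡ 2.
  S = (6, 5, 2) ≠ 0, so r is not a codeword (an error is present).
Step 3: locate the error. For a single error e at position i, S_ℓ = v_i·e·α_i^ℓ, so α_err = S_1/S_0.
  S_0^{−1} = 6^{−1} = 11 (mod 13), so α_err = 5·11 = 55 ≡ 3 = α_3. Error position i = 3.
  Consistency check: S_2/S_1 = 2·8 = 16 ≡ 3 = α_err ✓ (single-error assumption holds).
Step 4: error magnitude e = S_0/v_3 = S_0·∏_{j≠3}(α_3 − α_j) = 6·8 = 48 ≡ 9 (mod 13).
Step 5: correct position 3: c_3 = r_3 − e = 5 − 9 ≡ 9 (mod 13). Hence c = [1, 7, 9, 11, 0].
  Check: interpolating c through the α_i gives m(x) = 3 + 2·x (degree < 2) with m(α_i) = c_i for every i, so c is indeed a codeword.


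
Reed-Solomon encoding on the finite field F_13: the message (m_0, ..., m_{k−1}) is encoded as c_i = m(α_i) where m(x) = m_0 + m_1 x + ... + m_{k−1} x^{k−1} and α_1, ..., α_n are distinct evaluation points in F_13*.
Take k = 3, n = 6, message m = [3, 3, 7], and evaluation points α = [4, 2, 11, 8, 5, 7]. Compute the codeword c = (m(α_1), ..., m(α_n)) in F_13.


c = [10, 11, 12, 7, 11, 3]

Message polynomial: m(x) = 3 + 3·x + 7·x^2 (mod 13).
For each evaluation point α_i, compute m(α_i) mod 13:
  α_1 = 4: Horner steps 7 → 5 → 10, so m(4) = 10.
  α_2 = 2: Horner steps 7 → 4 → 11, so m(2) = 11.
  α_3 = 11: Horner steps 7 → 2 → 12, so m(11) = 12.
  α_4 = 8: Horner steps 7 → 7 → 7, so m(8) = 7.
  α_5 = 5: Horner steps 7 → 12 → 11, so m(5) = 11.
  α_6 = 7: Horner steps 7 → 0 → 3, so m(7) = 3.
Codeword c = [10, 11, 12, 7, 11, 3] ∈ F_13^6.


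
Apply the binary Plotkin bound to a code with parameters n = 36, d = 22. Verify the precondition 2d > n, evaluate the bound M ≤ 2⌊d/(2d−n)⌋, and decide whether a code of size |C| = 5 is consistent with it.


Plotkin bound M ≤ 4; given |C| = 5 > bound (violated).

Check applicability: 2d = 44, n = 36.
2d − n = 8 > 0, so Plotkin applies.
Compute d/(2d−n) = 22/8 ≈ 2.7500.
⌊d/(2d−n)⌋ = 2.
Plotkin bound: M ≤ 2·2 = 4.
Given |C| = 5, check: VIOLATED.
This |C| is above the Plotkin bound, so no binary code with n = 36, d = 22 and 5 codewords exists.


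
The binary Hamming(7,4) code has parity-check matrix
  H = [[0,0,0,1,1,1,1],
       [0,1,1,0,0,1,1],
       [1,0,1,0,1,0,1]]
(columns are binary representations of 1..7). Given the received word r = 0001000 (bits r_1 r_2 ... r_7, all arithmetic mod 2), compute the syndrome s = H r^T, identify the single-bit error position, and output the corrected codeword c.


s = (1, 0, 0)^T, error position = 4, corrected codeword c = 0000000

Compute s = H r^T mod 2 one row at a time:
  s_1 = 1 + 0 + 0 + 0 = 1 ≡ 1 (mod 2).
  s_2 = 0 + 0 + 0 + 0 = 0 ≡ 0 (mod 2).
  s_3 = 0 + 0 + 0 + 0 = 0 ≡ 0 (mod 2).
s = (1, 0, 0)^T — this equals column 4 of H (binary 100), so error is at position 4.
Correct: flip bit 4 of r = 0001000 to get c = 0000000.


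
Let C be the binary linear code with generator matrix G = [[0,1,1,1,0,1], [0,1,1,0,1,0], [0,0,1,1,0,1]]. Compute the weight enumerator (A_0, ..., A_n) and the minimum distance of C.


Weight distribution: A_0 = 1, A_1 = 1, A_2 = 1, A_3 = 3, A_4 = 2. Minimum distance d = 1.

Enumerate all 2^3 = 8 messages m ∈ F_2^3.
For each, compute codeword c = mG in F_2^6, then tally its weight.
  m = 000 → c = 000000, weight = 0.
  m = 100 → c = 011101, weight = 4.
  m = 010 → c = 011010, weight = 3.
  m = 110 → c = 000111, weight = 3.
  m = 001 → c = 001101, weight = 3.
  m = 101 → c = 010000, weight = 1.
  m = 011 → c = 010111, weight = 4.
  m = 111 → c = 001010, weight = 2.
Tally weights:
  weight 0: 1 codewords.
  weight 1: 1 codewords.
  weight 2: 1 codewords.
  weight 3: 3 codewords.
  weight 4: 2 codewords.
Minimum distance d = smallest w > 0 with A_w > 0 = 1.
Sanity: Σ A_w = 8 = 2^3 = 8 ✓.


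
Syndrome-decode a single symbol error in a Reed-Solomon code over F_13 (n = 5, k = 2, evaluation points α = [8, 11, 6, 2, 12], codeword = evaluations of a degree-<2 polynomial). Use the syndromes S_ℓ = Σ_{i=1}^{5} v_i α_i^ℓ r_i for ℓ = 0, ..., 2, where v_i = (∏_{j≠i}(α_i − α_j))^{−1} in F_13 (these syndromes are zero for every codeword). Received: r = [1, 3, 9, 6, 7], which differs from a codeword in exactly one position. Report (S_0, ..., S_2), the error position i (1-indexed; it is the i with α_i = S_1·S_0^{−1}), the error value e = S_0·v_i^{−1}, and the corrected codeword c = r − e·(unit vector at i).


S = (10, 2, 3), error at position 1, error magnitude e = 10, c = [4, 3, 9, 6, 7].

Step 1: column multipliers v_i = (∏_{j≠i}(α_i − α_j))^{−1} mod 13.
  i = 1 (α = 8): (8−11)(8−6)(8−2)(8−12) = (−3)·2·6·(−4) = 144 ≡ 1, so v_1 = 1^{−1} = 1 (mod 13).
  i = 2 (α = 11): (11−8)(11−6)(11−2)(11−12) = 3·5·9·(−1) = −135 ≡ 8, so v_2 = 8^{−1} = 5 (mod 13).
  i = 3 (α = 6): (6−8)(6−11)(6−2)(6−12) = (−2)·(−5)·4·(−6) = −240 ≡ 7, so v_3 = 7^{−1} = 2 (mod 13).
  i = 4 (α = 2): (2−8)(2−11)(2−6)(2−12) = (−6)·(−9)·(−4)·(−10) = 2160 ≡ 2, so v_4 = 2^{−1} = 7 (mod 13).
  i = 5 (α = 12): (12−8)(12−11)(12−6)(12−2) = 4·1·6·10 = 240 ≡ 6, so v_5 = 6^{−1} = 11 (mod 13).
  v = [1, 5, 2, 7, 11].
Step 2: syndromes of r = [1, 3, 9, 6, 7] (all sums mod 13).
  S_0 = Σ v_i r_i = 1·1 + 5·3 + 2·9 + 7·6 + 11·7 = 153 ≡ 10.
  S_1 = Σ v_i α_i r_i = 1·8·1 + 5·11·3 + 2·6·9 + 7·2·6 + 11·12·7 = 1289 ≡ 2.
  α_i^2 mod 13 = [12, 4, 10, 4, 1].
  S_2 = Σ v_i α_i^2 r_i = 1·12·1 + 5·4·3 + 2·10·9 + 7·4·6 + 11·1·7 = 497 ≡ 3.
  S = (10, 2, 3) ≠ 0, so r is not a codeword (an error is present).
Step 3: locate the error. For a single error e at position i, S_ℓ = v_i·e·α_i^ℓ, so α_err = S_1/S_0.
  S_0^{−1} = 10^{−1} = 4 (mod 13), so α_err = 2·4 = 8 ≡ 8 = α_1. Error position i = 1.
  Consistency check: S_2/S_1 = 3·7 = 21 ≡ 8 = α_err ✓ (single-error assumption holds).
Step 4: error magnitude e = S_0/v_1 = S_0·∏_{j≠1}(α_1 − α_j) = 10·1 = 10 ≡ 10 (mod 13).
Step 5: correct position 1: c_1 = r_1 − e = 1 − 10 ≡ 4 (mod 13). Hence c = [4, 3, 9, 6, 7].
  Check: interpolating c through the α_i gives m(x) = 11 + 4·x (degree < 2) with m(α_i) = c_i for every i, so c is indeed a codeword.


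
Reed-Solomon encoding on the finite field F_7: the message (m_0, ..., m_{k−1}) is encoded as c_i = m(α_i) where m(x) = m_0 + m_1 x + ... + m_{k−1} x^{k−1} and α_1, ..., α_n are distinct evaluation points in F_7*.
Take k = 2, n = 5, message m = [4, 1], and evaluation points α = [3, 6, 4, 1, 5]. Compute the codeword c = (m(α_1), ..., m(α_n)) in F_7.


c = [0, 3, 1, 5, 2]

Message polynomial: m(x) = 4 + 1·x (mod 7).
For each evaluation point α_i, compute m(α_i) mod 7:
  α_1 = 3: Horner steps 1 → 0, so m(3) = 0.
  α_2 = 6: Horner steps 1 → 3, so m(6) = 3.
  α_3 = 4: Horner steps 1 → 1, so m(4) = 1.
  α_4 = 1: Horner steps 1 → 5, so m(1) = 5.
  α_5 = 5: Horner steps 1 → 2, so m(5) = 2.
Codeword c = [0, 3, 1, 5, 2] ∈ F_7^5.


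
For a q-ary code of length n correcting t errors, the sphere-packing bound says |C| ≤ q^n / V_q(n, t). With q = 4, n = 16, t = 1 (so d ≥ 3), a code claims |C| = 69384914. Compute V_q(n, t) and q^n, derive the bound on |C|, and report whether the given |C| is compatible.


V_q(n, t) = 49, q^n = 4294967296, Hamming bound = 87652393, |C| = 69384914 ≤ bound (satisfied).

Step 1: Compute V_q(n, t) = Σ_{j=0}^1 C(n, j) (q−1)^j.
  j = 0: C(16,0)·(3)^0 = 1·1 = 1.
  j = 1: C(16,1)·(3)^1 = 16·3 = 48.
  V_q(n, t) = 1 + 48 = 49.
Step 2: q^n = 4^16 = 4294967296.
Step 3: Hamming bound ⌊q^n / V_q(n,t)⌋ = ⌊4294967296/49⌋ = 87652393.
Step 4: Compare |C| = 69384914 to 87652393: satisfied.
The claimed |C| lies below the Hamming bound.


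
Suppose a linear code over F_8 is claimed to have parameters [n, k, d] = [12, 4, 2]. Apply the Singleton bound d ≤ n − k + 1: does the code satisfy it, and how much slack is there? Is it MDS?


Singleton RHS = n − k + 1 = 9, slack = 7, bound satisfied, not MDS.

Singleton bound: d ≤ n − k + 1.
Here n = 12, k = 4, so n − k + 1 = 9.
Given d = 2, check d ≤ 9: YES.
Slack = (n − k + 1) − d = 7.
The code is NOT MDS (slack = 7 > 0).
Description: the claimed parameters are [12, 4, 2]_8; such a code would be non-MDS.


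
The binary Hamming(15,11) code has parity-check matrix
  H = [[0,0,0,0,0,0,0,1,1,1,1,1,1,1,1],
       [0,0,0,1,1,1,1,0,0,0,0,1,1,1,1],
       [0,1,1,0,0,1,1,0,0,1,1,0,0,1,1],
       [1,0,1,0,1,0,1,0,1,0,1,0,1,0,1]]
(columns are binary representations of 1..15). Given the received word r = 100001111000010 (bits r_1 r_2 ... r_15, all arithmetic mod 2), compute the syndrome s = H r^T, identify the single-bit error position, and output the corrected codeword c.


s = (1, 1, 1, 1)^T, error position = 15, corrected codeword c = 100001111000011

Compute s = H r^T mod 2 one row at a time:
  s_1 = 1 + 1 + 0 + 0 + 0 + 0 + 1 + 0 = 3 ≡ 1 (mod 2).
  s_2 = 0 + 0 + 1 + 1 + 0 + 0 + 1 + 0 = 3 ≡ 1 (mod 2).
  s_3 = 0 + 0 + 1 + 1 + 0 + 0 + 1 + 0 = 3 ≡ 1 (mod 2).
  s_4 = 1 + 0 + 0 + 1 + 1 + 0 + 0 + 0 = 3 ≡ 1 (mod 2).
s = (1, 1, 1, 1)^T — this equals column 15 of H (binary 1111), so error is at position 15.
Correct: flip bit 15 of r = 100001111000010 to get c = 100001111000011.


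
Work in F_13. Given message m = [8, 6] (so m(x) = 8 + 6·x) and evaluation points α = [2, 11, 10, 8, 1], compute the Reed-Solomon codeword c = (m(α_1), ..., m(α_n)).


c = [7, 9, 3, 4, 1]

Message polynomial: m(x) = 8 + 6·x (mod 13).
For each evaluation point α_i, compute m(α_i) mod 13:
  α_1 = 2: Horner steps 6 → 7, so m(2) = 7.
  α_2 = 11: Horner steps 6 → 9, so m(11) = 9.
  α_3 = 10: Horner steps 6 → 3, so m(10) = 3.
  α_4 = 8: Horner steps 6 → 4, so m(8) = 4.
  α_5 = 1: Horner steps 6 → 1, so m(1) = 1.
Codeword c = [7, 9, 3, 4, 1] ∈ F_13^5.


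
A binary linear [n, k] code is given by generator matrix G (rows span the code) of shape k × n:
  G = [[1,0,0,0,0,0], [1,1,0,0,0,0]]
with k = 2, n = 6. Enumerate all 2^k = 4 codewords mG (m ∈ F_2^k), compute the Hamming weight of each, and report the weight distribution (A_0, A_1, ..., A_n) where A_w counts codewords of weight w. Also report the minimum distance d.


Weight distribution: A_0 = 1, A_1 = 2, A_2 = 1. Minimum distance d = 1.

Enumerate all 2^2 = 4 messages m ∈ F_2^2.
For each, compute codeword c = mG in F_2^6, then tally its weight.
  m = 00 → c = 000000, weight = 0.
  m = 10 → c = 100000, weight = 1.
  m = 01 → c = 110000, weight = 2.
  m = 11 → c = 010000, weight = 1.
Tally weights:
  weight 0: 1 codewords.
  weight 1: 2 codewords.
  weight 2: 1 codewords.
Minimum distance d = smallest w > 0 with A_w > 0 = 1.
Sanity: Σ A_w = 4 = 2^2 = 4 ✓.


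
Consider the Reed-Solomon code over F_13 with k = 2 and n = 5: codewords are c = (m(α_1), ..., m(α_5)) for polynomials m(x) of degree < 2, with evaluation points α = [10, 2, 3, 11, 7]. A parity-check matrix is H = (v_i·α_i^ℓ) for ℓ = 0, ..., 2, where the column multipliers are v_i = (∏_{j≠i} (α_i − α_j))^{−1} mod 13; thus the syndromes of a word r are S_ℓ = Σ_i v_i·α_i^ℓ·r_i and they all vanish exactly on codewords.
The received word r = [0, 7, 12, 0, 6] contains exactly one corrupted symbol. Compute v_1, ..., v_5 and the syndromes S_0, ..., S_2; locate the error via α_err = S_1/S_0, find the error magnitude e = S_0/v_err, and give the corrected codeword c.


S = (5, 11, 6), error at position 1, error magnitude e = 5, c = [8, 7, 12, 0, 6].

Step 1: column multipliers v_i = (∏_{j≠i}(α_i − α_j))^{−1} mod 13.
  i = 1 (α = 10): (10−2)(10−3)(10−11)(10−7) = 8·7·(−1)·3 = −168 ≡ 1, so v_1 = 1^{−1} = 1 (mod 13).
  i = 2 (α = 2): (2−10)(2−3)(2−11)(2−7) = (−8)·(−1)·(−9)·(−5) = 360 ≡ 9, so v_2 = 9^{−1} = 3 (mod 13).
  i = 3 (α = 3): (3−10)(3−2)(3−11)(3−7) = (−7)·1·(−8)·(−4) = −224 ≡ 10, so v_3 = 10^{−1} = 4 (mod 13).
  i = 4 (α = 11): (11−10)(11−2)(11−3)(11−7) = 1·9·8·4 = 288 ≡ 2, so v_4 = 2^{−1} = 7 (mod 13).
  i = 5 (α = 7): (7−10)(7−2)(7−3)(7−11) = (−3)·5·4·(−4) = 240 ≡ 6, so v_5 = 6^{−1} = 11 (mod 13).
  v = [1, 3, 4, 7, 11].
Step 2: syndromes of r = [0, 7, 12, 0, 6] (all sums mod 13).
  S_0 = Σ v_i r_i = 1·0 + 3·7 + 4·12 + 7·0 + 11·6 = 135 ≡ 5.
  S_1 = Σ v_i α_i r_i = 1·10·0 + 3·2·7 + 4·3·12 + 7·11·0 + 11·7·6 = 648 ≡ 11.
  α_i^2 mod 13 = [9, 4, 9, 4, 10].
  S_2 = Σ v_i α_i^2 r_i = 1·9·0 + 3·4·7 + 4·9·12 + 7·4·0 + 11·10·6 = 1176 ≡ 6.
  S = (5, 11, 6) ≠ 0, so r is not a codeword (an error is present).
Step 3: locate the error. For a single error e at position i, S_ℓ = v_i·e·α_i^ℓ, so α_err = S_1/S_0.
  S_0^{−1} = 5^{−1} = 8 (mod 13), so α_err = 11·8 = 88 ≡ 10 = α_1. Error position i = 1.
  Consistency check: S_2/S_1 = 6·6 = 36 ≡ 10 = α_err ✓ (single-error assumption holds).
Step 4: error magnitude e = S_0/v_1 = S_0·∏_{j≠1}(α_1 − α_j) = 5·1 = 5 ≡ 5 (mod 13).
Step 5: correct position 1: c_1 = r_1 − e = 0 − 5 ≡ 8 (mod 13). Hence c = [8, 7, 12, 0, 6].
  Check: interpolating c through the α_i gives m(x) = 10 + 5·x (degree < 2) with m(α_i) = c_i for every i, so c is indeed a codeword.


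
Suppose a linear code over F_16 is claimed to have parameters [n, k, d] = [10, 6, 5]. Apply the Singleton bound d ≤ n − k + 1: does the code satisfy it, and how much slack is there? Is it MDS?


Singleton RHS = n − k + 1 = 5, slack = 0, bound satisfied, MDS.

Singleton bound: d ≤ n − k + 1.
Here n = 10, k = 6, so n − k + 1 = 5.
Given d = 5, check d ≤ 5: YES.
Slack = (n − k + 1) − d = 0.
The code is MDS (slack = 0).
Description: the claimed parameters are [10, 6, 5]_16; such a code would be MDS (meets Singleton bound).


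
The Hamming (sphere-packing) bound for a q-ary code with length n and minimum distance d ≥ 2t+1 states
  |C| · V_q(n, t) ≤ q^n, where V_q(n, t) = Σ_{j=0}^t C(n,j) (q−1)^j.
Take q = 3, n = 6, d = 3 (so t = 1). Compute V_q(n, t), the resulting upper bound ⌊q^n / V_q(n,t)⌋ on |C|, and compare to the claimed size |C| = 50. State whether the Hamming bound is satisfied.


V_q(n, t) = 13, q^n = 729, Hamming bound = 56, |C| = 50 ≤ bound (satisfied).

Step 1: Compute V_q(n, t) = Σ_{j=0}^1 C(n, j) (q−1)^j.
  j = 0: C(6,0)·(2)^0 = 1·1 = 1.
  j = 1: C(6,1)·(2)^1 = 6·2 = 12.
  V_q(n, t) = 1 + 12 = 13.
Step 2: q^n = 3^6 = 729.
Step 3: Hamming bound ⌊q^n / V_q(n,t)⌋ = ⌊729/13⌋ = 56.
Step 4: Compare |C| = 50 to 56: satisfied.
The claimed |C| lies below the Hamming bound.


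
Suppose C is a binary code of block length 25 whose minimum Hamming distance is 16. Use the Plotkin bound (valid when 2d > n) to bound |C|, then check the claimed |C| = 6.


Plotkin bound M ≤ 4; given |C| = 6 > bound (violated).

Check applicability: 2d = 32, n = 25.
2d − n = 7 > 0, so Plotkin applies.
Compute d/(2d−n) = 16/7 ≈ 2.2857.
⌊d/(2d−n)⌋ = 2.
Plotkin bound: M ≤ 2·2 = 4.
Given |C| = 6, check: VIOLATED.
This |C| is above the Plotkin bound, so no binary code with n = 25, d = 16 and 6 codewords exists.


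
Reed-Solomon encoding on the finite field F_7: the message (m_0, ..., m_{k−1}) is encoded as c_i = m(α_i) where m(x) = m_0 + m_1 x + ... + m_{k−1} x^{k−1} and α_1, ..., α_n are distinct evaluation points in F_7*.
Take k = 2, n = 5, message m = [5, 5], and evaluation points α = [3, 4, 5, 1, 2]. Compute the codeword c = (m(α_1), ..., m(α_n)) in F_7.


c = [6, 4, 2, 3, 1]

Message polynomial: m(x) = 5 + 5·x (mod 7).
For each evaluation point α_i, compute m(α_i) mod 7:
  α_1 = 3: Horner steps 5 → 6, so m(3) = 6.
  α_2 = 4: Horner steps 5 → 4, so m(4) = 4.
  α_3 = 5: Horner steps 5 → 2, so m(5) = 2.
  α_4 = 1: Horner steps 5 → 3, so m(1) = 3.
  α_5 = 2: Horner steps 5 → 1, so m(2) = 1.
Codeword c = [6, 4, 2, 3, 1] ∈ F_7^5.


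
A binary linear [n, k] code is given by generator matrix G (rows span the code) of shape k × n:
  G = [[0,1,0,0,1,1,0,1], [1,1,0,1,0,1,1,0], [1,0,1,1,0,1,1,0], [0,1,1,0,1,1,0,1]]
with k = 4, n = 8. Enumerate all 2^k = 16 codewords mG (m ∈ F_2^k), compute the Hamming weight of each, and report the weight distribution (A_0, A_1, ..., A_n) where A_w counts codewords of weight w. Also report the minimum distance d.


Weight distribution: A_0 = 1, A_1 = 2, A_2 = 1, A_3 = 1, A_4 = 3, A_5 = 4, A_6 = 3, A_7 = 1. Minimum distance d = 1.

Enumerate all 2^4 = 16 messages m ∈ F_2^4.
For each, compute codeword c = mG in F_2^8, then tally its weight.
  m = 0000 → c = 00000000, weight = 0.
  m = 1000 → c = 01001101, weight = 4.
  m = 0100 → c = 11010110, weight = 5.
  m = 1100 → c = 10011011, weight = 5.
  m = 0010 → c = 10110110, weight = 5.
  m = 1010 → c = 11111011, weight = 7.
  m = 0110 → c = 01100000, weight = 2.
  m = 1110 → c = 00101101, weight = 4.
  m = 0001 → c = 01101101, weight = 5.
  m = 1001 → c = 00100000, weight = 1.
  m = 0101 → c = 10111011, weight = 6.
  m = 1101 → c = 11110110, weight = 6.
  m = 0011 → c = 11011011, weight = 6.
  m = 1011 → c = 10010110, weight = 4.
  m = 0111 → c = 00001101, weight = 3.
  m = 1111 → c = 01000000, weight = 1.
Tally weights:
  weight 0: 1 codewords.
  weight 1: 2 codewords.
  weight 2: 1 codewords.
  weight 3: 1 codewords.
  weight 4: 3 codewords.
  weight 5: 4 codewords.
  weight 6: 3 codewords.
  weight 7: 1 codewords.
Minimum distance d = smallest w > 0 with A_w > 0 = 1.
Sanity: Σ A_w = 16 = 2^4 = 16 ✓.


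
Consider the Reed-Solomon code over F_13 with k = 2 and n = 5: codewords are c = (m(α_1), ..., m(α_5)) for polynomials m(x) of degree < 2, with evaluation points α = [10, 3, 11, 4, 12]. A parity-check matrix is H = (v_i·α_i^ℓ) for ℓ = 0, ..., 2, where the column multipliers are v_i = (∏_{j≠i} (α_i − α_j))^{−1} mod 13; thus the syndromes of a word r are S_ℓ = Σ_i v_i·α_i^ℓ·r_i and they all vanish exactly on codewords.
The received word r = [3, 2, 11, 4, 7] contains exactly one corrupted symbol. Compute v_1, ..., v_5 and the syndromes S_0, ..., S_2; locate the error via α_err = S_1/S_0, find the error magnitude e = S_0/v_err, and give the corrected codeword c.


S = (5, 3, 7), error at position 3, error magnitude e = 6, c = [3, 2, 5, 4, 7].

Step 1: column multipliers v_i = (∏_{j≠i}(α_i − α_j))^{−1} mod 13.
  i = 1 (α = 10): (10−3)(10−11)(10−4)(10−12) = 7·(−1)·6·(−2) = 84 ≡ 6, so v_1 = 6^{−1} = 11 (mod 13).
  i = 2 (α = 3): (3−10)(3−11)(3−4)(3−12) = (−7)·(−8)·(−1)·(−9) = 504 ≡ 10, so v_2 = 10^{−1} = 4 (mod 13).
  i = 3 (α = 11): (11−10)(11−3)(11−4)(11−12) = 1·8·7·(−1) = −56 ≡ 9, so v_3 = 9^{−1} = 3 (mod 13).
  i = 4 (α = 4): (4−10)(4−3)(4−11)(4−12) = (−6)·1·(−7)·(−8) = −336 ≡ 2, so v_4 = 2^{−1} = 7 (mod 13).
  i = 5 (α = 12): (12−10)(12−3)(12−11)(12−4) = 2·9·1·8 = 144 ≡ 1, so v_5 = 1^{−1} = 1 (mod 13).
  v = [11, 4, 3, 7, 1].
Step 2: syndromes of r = [3, 2, 11, 4, 7] (all sums mod 13).
  S_0 = Σ v_i r_i = 11·3 + 4·2 + 3·11 + 7·4 + 1·7 = 109 ≡ 5.
  S_1 = Σ v_i α_i r_i = 11·10·3 + 4·3·2 + 3·11·11 + 7·4·4 + 1·12·7 = 913 ≡ 3.
  α_i^2 mod 13 = [9, 9, 4, 3, 1].
  S_2 = Σ v_i α_i^2 r_i = 11·9·3 + 4·9·2 + 3·4·11 + 7·3·4 + 1·1·7 = 592 ≡ 7.
  S = (5, 3, 7) ≠ 0, so r is not a codeword (an error is present).
Step 3: locate the error. For a single error e at position i, S_ℓ = v_i·e·α_i^ℓ, so α_err = S_1/S_0.
  S_0^{−1} = 5^{−1} = 8 (mod 13), so α_err = 3·8 = 24 ≡ 11 = α_3. Error position i = 3.
  Consistency check: S_2/S_1 = 7·9 = 63 ≡ 11 = α_err ✓ (single-error assumption holds).
Step 4: error magnitude e = S_0/v_3 = S_0·∏_{j≠3}(α_3 − α_j) = 5·9 = 45 ≡ 6 (mod 13).
Step 5: correct position 3: c_3 = r_3 − e = 11 − 6 ≡ 5 (mod 13). Hence c = [3, 2, 5, 4, 7].
  Check: interpolating c through the α_i gives m(x) = 9 + 2·x (degree < 2) with m(α_i) = c_i for every i, so c is indeed a codeword.


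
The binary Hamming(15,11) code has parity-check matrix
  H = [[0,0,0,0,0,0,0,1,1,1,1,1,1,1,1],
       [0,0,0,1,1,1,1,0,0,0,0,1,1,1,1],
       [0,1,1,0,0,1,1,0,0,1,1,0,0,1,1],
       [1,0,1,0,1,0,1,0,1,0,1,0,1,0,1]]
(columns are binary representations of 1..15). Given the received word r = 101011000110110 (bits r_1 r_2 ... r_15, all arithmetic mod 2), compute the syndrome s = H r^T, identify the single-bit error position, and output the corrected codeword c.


s = (0, 0, 1, 1)^T, error position = 3, corrected codeword c = 100011000110110

Compute s = H r^T mod 2 one row at a time:
  s_1 = 0 + 0 + 1 + 1 + 0 + 1 + 1 + 0 = 4 ≡ 0 (mod 2).
  s_2 = 0 + 1 + 1 + 0 + 0 + 1 + 1 + 0 = 4 ≡ 0 (mod 2).
  s_3 = 0 + 1 + 1 + 0 + 1 + 1 + 1 + 0 = 5 ≡ 1 (mod 2).
  s_4 = 1 + 1 + 1 + 0 + 0 + 1 + 1 + 0 = 5 ≡ 1 (mod 2).
s = (0, 0, 1, 1)^T — this equals column 3 of H (binary 0011), so error is at position 3.
Correct: flip bit 3 of r = 101011000110110 to get c = 100011000110110.


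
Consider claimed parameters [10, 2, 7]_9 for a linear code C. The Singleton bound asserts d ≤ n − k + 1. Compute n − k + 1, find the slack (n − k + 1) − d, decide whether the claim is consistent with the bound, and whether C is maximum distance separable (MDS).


Singleton RHS = n − k + 1 = 9, slack = 2, bound satisfied, not MDS.

Singleton bound: d ≤ n − k + 1.
Here n = 10, k = 2, so n − k + 1 = 9.
Given d = 7, check d ≤ 9: YES.
Slack = (n − k + 1) − d = 2.
The code is NOT MDS (slack = 2 > 0).
Description: the claimed parameters are [10, 2, 7]_9; such a code would be non-MDS.


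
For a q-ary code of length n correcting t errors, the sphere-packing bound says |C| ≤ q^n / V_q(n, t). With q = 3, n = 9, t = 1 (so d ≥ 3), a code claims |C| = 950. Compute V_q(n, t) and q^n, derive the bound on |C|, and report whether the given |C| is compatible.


V_q(n, t) = 19, q^n = 19683, Hamming bound = 1035, |C| = 950 ≤ bound (satisfied).

Step 1: Compute V_q(n, t) = Σ_{j=0}^1 C(n, j) (q−1)^j.
  j = 0: C(9,0)·(2)^0 = 1·1 = 1.
  j = 1: C(9,1)·(2)^1 = 9·2 = 18.
  V_q(n, t) = 1 + 18 = 19.
Step 2: q^n = 3^9 = 19683.
Step 3: Hamming bound ⌊q^n / V_q(n,t)⌋ = ⌊19683/19⌋ = 1035.
Step 4: Compare |C| = 950 to 1035: satisfied.
The claimed |C| lies below the Hamming bound.


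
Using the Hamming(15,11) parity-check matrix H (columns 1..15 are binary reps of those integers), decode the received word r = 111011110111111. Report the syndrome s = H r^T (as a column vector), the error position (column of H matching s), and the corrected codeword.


s = (1, 1, 0, 1)^T, error position = 13, corrected codeword c = 111011110111011

Compute s = H r^T mod 2 one row at a time:
  s_1 = 1 + 0 + 1 + 1 + 1 + 1 + 1 + 1 = 7 ≡ 1 (mod 2).
  s_2 = 0 + 1 + 1 + 1 + 1 + 1 + 1 + 1 = 7 ≡ 1 (mod 2).
  s_3 = 1 + 1 + 1 + 1 + 1 + 1 + 1 + 1 = 8 ≡ 0 (mod 2).
  s_4 = 1 + 1 + 1 + 1 + 0 + 1 + 1 + 1 = 7 ≡ 1 (mod 2).
s = (1, 1, 0, 1)^T — this equals column 13 of H (binary 1101), so error is at position 13.
Correct: flip bit 13 of r = 111011110111111 to get c = 111011110111011.


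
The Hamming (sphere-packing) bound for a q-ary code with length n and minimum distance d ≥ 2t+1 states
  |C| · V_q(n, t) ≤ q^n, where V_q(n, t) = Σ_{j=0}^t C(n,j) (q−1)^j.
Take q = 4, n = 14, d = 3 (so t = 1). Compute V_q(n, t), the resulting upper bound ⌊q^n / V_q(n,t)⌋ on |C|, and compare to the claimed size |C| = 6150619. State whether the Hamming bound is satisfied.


V_q(n, t) = 43, q^n = 268435456, Hamming bound = 6242685, |C| = 6150619 ≤ bound (satisfied).

Step 1: Compute V_q(n, t) = Σ_{j=0}^1 C(n, j) (q−1)^j.
  j = 0: C(14,0)·(3)^0 = 1·1 = 1.
  j = 1: C(14,1)·(3)^1 = 14·3 = 42.
  V_q(n, t) = 1 + 42 = 43.
Step 2: q^n = 4^14 = 268435456.
Step 3: Hamming bound ⌊q^n / V_q(n,t)⌋ = ⌊268435456/43⌋ = 6242685.
Step 4: Compare |C| = 6150619 to 6242685: satisfied.
The claimed |C| lies below the Hamming bound.


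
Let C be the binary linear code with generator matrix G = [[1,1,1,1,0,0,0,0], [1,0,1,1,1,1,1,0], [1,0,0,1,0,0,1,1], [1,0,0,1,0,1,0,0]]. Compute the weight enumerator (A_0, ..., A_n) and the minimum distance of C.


Weight distribution: A_0 = 1, A_3 = 5, A_4 = 5, A_5 = 2, A_6 = 2, A_7 = 1. Minimum distance d = 3.

Enumerate all 2^4 = 16 messages m ∈ F_2^4.
For each, compute codeword c = mG in F_2^8, then tally its weight.
  m = 0000 → c = 00000000, weight = 0.
  m = 1000 → c = 11110000, weight = 4.
  m = 0100 → c = 10111110, weight = 6.
  m = 1100 → c = 01001110, weight = 4.
  m = 0010 → c = 10010011, weight = 4.
  m = 1010 → c = 01100011, weight = 4.
  m = 0110 → c = 00101101, weight = 4.
  m = 1110 → c = 11011101, weight = 6.
  m = 0001 → c = 10010100, weight = 3.
  m = 1001 → c = 01100100, weight = 3.
  m = 0101 → c = 00101010, weight = 3.
  m = 1101 → c = 11011010, weight = 5.
  m = 0011 → c = 00000111, weight = 3.
  m = 1011 → c = 11110111, weight = 7.
  m = 0111 → c = 10111001, weight = 5.
  m = 1111 → c = 01001001, weight = 3.
Tally weights:
  weight 0: 1 codewords.
  weight 3: 5 codewords.
  weight 4: 5 codewords.
  weight 5: 2 codewords.
  weight 6: 2 codewords.
  weight 7: 1 codewords.
Minimum distance d = smallest w > 0 with A_w > 0 = 3.
Sanity: Σ A_w = 16 = 2^4 = 16 ✓.


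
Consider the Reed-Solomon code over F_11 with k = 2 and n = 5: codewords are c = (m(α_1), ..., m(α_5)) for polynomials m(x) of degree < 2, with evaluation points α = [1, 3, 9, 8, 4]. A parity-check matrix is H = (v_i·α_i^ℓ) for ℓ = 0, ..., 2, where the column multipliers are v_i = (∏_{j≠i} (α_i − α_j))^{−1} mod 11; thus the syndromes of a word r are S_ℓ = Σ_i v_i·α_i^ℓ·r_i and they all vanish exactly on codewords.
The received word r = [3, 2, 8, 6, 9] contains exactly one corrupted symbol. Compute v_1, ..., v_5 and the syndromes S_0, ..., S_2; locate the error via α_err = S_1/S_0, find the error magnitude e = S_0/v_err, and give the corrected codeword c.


S = (1, 3, 9), error at position 2, error magnitude e = 6, c = [3, 7, 8, 6, 9].

Step 1: column multipliers v_i = (∏_{j≠i}(α_i − α_j))^{−1} mod 11.
  i = 1 (α = 1): (1−3)(1−9)(1−8)(1−4) = (−2)·(−8)·(−7)·(−3) = 336 ≡ 6, so v_1 = 6^{−1} = 2 (mod 11).
  i = 2 (α = 3): (3−1)(3−9)(3−8)(3−4) = 2·(−6)·(−5)·(−1) = −60 ≡ 6, so v_2 = 6^{−1} = 2 (mod 11).
  i = 3 (α = 9): (9−1)(9−3)(9−8)(9−4) = 8·6·1·5 = 240 ≡ 9, so v_3 = 9^{−1} = 5 (mod 11).
  i = 4 (α = 8): (8−1)(8−3)(8−9)(8−4) = 7·5·(−1)·4 = −140 ≡ 3, so v_4 = 3^{−1} = 4 (mod 11).
  i = 5 (α = 4): (4−1)(4−3)(4−9)(4−8) = 3·1·(−5)·(−4) = 60 ≡ 5, so v_5 = 5^{−1} = 9 (mod 11).
  v = [2, 2, 5, 4, 9].
Step 2: syndromes of r = [3, 2, 8, 6, 9] (all sums mod 11).
  S_0 = Σ v_i r_i = 2·3 + 2·2 + 5·8 + 4·6 + 9·9 = 155 ≡ 1.
  S_1 = Σ v_i α_i r_i = 2·1·3 + 2·3·2 + 5·9·8 + 4·8·6 + 9·4·9 = 894 ≡ 3.
  α_i^2 mod 11 = [1, 9, 4, 9, 5].
  S_2 = Σ v_i α_i^2 r_i = 2·1·3 + 2·9·2 + 5·4·8 + 4·9·6 + 9·5·9 = 823 ≡ 9.
  S = (1, 3, 9) ≠ 0, so r is not a codeword (an error is present).
Step 3: locate the error. For a single error e at position i, S_ℓ = v_i·e·α_i^ℓ, so α_err = S_1/S_0.
  S_0^{−1} = 1^{−1} = 1 (mod 11), so α_err = 3·1 = 3 ≡ 3 = α_2. Error position i = 2.
  Consistency check: S_2/S_1 = 9·4 = 36 ≡ 3 = α_err ✓ (single-error assumption holds).
Step 4: error magnitude e = S_0/v_2 = S_0·∏_{j≠2}(α_2 − α_j) = 1·6 = 6 ≡ 6 (mod 11).
Step 5: correct position 2: c_2 = r_2 − e = 2 − 6 ≡ 7 (mod 11). Hence c = [3, 7, 8, 6, 9].
  Check: interpolating c through the α_i gives m(x) = 1 + 2·x (degree < 2) with m(α_i) = c_i for every i, so c is indeed a codeword.
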